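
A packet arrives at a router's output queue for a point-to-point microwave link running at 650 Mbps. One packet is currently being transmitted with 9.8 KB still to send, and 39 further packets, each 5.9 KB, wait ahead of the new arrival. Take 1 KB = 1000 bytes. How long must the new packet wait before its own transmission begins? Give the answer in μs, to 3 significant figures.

Each queued packet: L/R = 47200/650000000 = 72.6154 μs.
39 queued → 2832 μs.
Plus remaining 78400 bits of current packet: 120.615 μs.
Queuing delay = 2950 μs.

2950 μs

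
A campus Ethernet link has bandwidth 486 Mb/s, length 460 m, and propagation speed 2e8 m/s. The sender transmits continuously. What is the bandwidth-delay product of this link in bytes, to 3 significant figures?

140 bytes

Propagation delay = 460 / 200000000 = 2.3e-06 s.
BDP = R × t_prop = 486000000 × 2.3e-06 = 1117.8 bits.
In bytes: 1117.8/8 = 140 bytes.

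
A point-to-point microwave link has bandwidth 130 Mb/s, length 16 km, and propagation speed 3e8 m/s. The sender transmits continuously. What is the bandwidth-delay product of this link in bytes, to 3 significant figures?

867 bytes

Propagation delay = 16000 / 300000000 = 5.33333e-05 s.
BDP = R × t_prop = 130000000 × 5.33333e-05 = 6933.33 bits.
In bytes: 6933.33/8 = 867 bytes.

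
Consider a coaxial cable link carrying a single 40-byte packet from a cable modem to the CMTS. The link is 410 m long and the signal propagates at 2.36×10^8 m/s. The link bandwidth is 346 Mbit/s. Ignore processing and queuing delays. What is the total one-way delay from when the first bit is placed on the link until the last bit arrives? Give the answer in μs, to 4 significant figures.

2.662 μs

L = 40 × 8 = 320 bits.
Transmission delay = L/R = 320 / 346000000 = 0.924855 μs.
Propagation delay = d/s = 410 m / 236000000 m/s = 1.73729 μs.
Total = 2.662 μs.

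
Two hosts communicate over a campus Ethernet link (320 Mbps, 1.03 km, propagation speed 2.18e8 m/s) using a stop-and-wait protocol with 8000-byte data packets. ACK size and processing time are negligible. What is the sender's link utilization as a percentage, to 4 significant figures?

95.49 %

t_tx = L/R = 64000/320000000 = 0.0002 s.
t_prop = 1030/2.18e+08 = 4.72477e-06 s; RTT = 9.44954e-06 s.
Cycle = t_tx + RTT = 0.00020945 s.
Utilization = t_tx / cycle = 0.0002/0.00020945 = 95.49 %.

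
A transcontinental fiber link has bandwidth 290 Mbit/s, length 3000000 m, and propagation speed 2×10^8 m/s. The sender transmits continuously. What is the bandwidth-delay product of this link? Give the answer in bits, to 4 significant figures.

4350000 bits

Propagation delay = 3000000 / 200000000 = 0.015 s.
BDP = R × t_prop = 290000000 × 0.015 = 4350000 bits.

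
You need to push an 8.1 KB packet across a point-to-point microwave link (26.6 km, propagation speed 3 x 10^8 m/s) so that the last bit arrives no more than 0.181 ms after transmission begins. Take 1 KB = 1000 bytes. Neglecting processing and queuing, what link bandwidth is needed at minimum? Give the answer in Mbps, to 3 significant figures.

L = 64800 bits.
Propagation delay = 26600 / 300000000 = 0.0886667 ms.
Transmission budget = 0.181 − 0.0886667 = 0.0923333 ms.
R ≥ L / t_tx = 64800 bits / 9.23333e-05 s = 702 Mbps.

702 Mbps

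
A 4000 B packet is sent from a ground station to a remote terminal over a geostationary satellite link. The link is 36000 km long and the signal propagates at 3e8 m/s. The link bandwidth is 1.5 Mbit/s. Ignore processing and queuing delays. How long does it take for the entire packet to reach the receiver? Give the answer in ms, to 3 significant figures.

141 ms

L = 4000 × 8 = 32000 bits.
Transmission delay = L/R = 32000 / 1500000 = 21.3333 ms.
Propagation delay = d/s = 36000000 m / 300000000 m/s = 120 ms.
Total = 141 ms.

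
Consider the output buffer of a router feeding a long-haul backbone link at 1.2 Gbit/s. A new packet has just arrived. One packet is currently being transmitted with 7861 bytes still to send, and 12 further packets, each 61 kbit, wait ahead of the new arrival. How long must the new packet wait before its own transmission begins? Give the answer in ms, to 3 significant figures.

0.662 ms

Each queued packet: L/R = 61000/1200000000 = 0.0508333 ms.
12 queued → 0.61 ms.
Plus remaining 62888 bits of current packet: 0.0524067 ms.
Queuing delay = 0.662 ms.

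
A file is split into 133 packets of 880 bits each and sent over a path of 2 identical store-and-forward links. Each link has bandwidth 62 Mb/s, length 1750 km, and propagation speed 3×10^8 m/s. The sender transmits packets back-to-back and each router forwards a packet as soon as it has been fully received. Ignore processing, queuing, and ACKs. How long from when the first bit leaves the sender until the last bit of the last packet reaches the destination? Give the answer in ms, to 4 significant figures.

13.57 ms

Per-hop transmission t_tx = L/R = 880/62000000 = 0.0141935 ms.
Per-hop propagation t_prop = 1750000/300000000 = 5.83333 ms.
Pipeline fill: first packet needs 2·t_tx to clear all hops; remaining 132 packets each add one t_tx.
Total = (2+133-1)·t_tx + 2·t_prop = 134·0.0141935 + 2·5.83333 = 13.57 ms.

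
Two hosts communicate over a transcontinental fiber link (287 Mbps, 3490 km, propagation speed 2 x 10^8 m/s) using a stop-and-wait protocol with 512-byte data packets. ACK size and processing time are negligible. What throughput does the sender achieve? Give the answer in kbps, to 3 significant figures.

t_tx = L/R = 4096/287000000 = 1.42718e-05 s.
t_prop = 3490000/200000000 = 0.01745 s; RTT = 0.0349 s.
Cycle = t_tx + RTT = 0.0349143 s.
Throughput = L / cycle = 4096 / 0.0349143 = 117 kbps.

117 kbps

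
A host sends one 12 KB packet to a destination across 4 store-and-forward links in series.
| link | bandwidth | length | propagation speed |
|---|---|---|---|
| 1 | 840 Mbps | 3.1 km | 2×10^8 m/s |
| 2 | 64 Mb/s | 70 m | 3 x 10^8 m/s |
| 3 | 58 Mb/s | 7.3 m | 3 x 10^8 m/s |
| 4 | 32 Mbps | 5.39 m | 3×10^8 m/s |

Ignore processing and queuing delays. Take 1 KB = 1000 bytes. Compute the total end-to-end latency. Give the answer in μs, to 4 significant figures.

6285 μs

L = 96000 bits.
Transmission delays (L/R per hop): 114.286, 1500, 1655.17, 3000 μs; sum = 6269.46 μs.
Propagation delays (d/s per hop): 15.5, 0.233333, 0.0243333, 0.0179667 μs; sum = 15.7756 μs.
End-to-end = 6285 μs.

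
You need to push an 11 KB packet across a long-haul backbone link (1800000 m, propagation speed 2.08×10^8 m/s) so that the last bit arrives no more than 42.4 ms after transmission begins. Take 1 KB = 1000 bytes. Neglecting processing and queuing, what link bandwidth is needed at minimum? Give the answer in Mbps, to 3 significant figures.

L = 88000 bits.
Propagation delay = 1800000 / 208000000 = 8.65385 ms.
Transmission budget = 42.4 − 8.65385 = 33.7462 ms.
R ≥ L / t_tx = 88000 bits / 0.0337462 s = 2.61 Mbps.

2.61 Mbps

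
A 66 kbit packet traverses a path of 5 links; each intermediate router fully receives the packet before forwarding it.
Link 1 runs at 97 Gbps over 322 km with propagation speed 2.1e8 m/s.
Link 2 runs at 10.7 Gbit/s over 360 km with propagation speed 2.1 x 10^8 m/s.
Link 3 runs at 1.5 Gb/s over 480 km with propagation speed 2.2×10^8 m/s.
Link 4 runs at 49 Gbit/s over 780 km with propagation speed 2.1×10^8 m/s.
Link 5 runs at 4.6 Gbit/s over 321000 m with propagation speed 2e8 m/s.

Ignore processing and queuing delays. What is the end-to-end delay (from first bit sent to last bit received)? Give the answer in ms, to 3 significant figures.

L = 66000 bits.
Transmission delays (L/R per hop): 0.000680412, 0.00616822, 0.044, 0.00134694, 0.0143478 ms; sum = 0.0665434 ms.
Propagation delays (d/s per hop): 1.53333, 1.71429, 2.18182, 3.71429, 1.605 ms; sum = 10.7487 ms.
End-to-end = 10.8 ms.

10.8 ms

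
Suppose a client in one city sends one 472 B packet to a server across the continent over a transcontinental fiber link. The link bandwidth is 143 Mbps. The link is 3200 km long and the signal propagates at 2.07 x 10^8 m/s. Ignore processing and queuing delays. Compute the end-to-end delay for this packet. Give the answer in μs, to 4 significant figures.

15490 μs

L = 472 × 8 = 3776 bits.
Transmission delay = L/R = 3776 / 143000000 = 26.4056 μs.
Propagation delay = d/s = 3200000 m / 2.07e+08 m/s = 15458.9 μs.
Total = 15490 μs.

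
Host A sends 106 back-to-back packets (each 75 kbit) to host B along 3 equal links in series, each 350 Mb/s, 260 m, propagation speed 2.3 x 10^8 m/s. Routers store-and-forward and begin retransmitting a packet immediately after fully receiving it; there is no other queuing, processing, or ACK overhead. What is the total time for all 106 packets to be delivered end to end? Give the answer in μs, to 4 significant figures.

Per-hop transmission t_tx = L/R = 75000/350000000 = 214.286 μs.
Per-hop propagation t_prop = 260/2.3e+08 = 1.13043 μs.
Pipeline fill: first packet needs 3·t_tx to clear all hops; remaining 105 packets each add one t_tx.
Total = (3+106-1)·t_tx + 3·t_prop = 108·214.286 + 3·1.13043 = 23150 μs.

23150 μs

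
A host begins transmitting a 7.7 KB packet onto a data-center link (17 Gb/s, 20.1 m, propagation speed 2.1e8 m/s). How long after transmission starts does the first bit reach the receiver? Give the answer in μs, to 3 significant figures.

0.0957 μs

First bit experiences only propagation delay: d/s = 20.1/210000000 = 0.0957 μs.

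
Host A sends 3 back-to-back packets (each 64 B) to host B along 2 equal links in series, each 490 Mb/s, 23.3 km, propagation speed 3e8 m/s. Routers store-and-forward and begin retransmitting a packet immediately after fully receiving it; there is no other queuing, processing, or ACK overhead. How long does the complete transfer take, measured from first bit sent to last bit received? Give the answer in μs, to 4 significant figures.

Per-hop transmission t_tx = L/R = 512/490000000 = 1.0449 μs.
Per-hop propagation t_prop = 23300/300000000 = 77.6667 μs.
Pipeline fill: first packet needs 2·t_tx to clear all hops; remaining 2 packets each add one t_tx.
Total = (2+3-1)·t_tx + 2·t_prop = 4·1.0449 + 2·77.6667 = 159.5 μs.

159.5 μs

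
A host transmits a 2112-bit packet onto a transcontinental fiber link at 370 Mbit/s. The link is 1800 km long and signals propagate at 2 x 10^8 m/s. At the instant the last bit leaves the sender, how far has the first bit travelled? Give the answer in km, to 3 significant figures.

t_tx = L/R = 2112/370000000 = 5.70811e-06 s.
Distance = s × t_tx = 200000000 × 5.70811e-06 = 1.14 km.

1.14 km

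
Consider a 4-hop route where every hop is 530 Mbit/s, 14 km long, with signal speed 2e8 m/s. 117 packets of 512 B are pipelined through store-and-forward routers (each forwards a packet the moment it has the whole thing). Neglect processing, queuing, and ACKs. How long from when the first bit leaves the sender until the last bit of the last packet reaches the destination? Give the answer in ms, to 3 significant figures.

1.21 ms

Per-hop transmission t_tx = L/R = 4096/530000000 = 0.0077283 ms.
Per-hop propagation t_prop = 14000/200000000 = 0.07 ms.
Pipeline fill: first packet needs 4·t_tx to clear all hops; remaining 116 packets each add one t_tx.
Total = (4+117-1)·t_tx + 4·t_prop = 120·0.0077283 + 4·0.07 = 1.21 ms.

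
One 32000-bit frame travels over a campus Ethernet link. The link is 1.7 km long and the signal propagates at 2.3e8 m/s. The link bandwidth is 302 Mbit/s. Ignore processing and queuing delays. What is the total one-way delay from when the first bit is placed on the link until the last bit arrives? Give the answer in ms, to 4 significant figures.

0.1134 ms

Transmission delay = L/R = 32000 / 302000000 = 0.10596 ms.
Propagation delay = d/s = 1700 m / 2.3e+08 m/s = 0.0073913 ms.
Total = 0.1134 ms.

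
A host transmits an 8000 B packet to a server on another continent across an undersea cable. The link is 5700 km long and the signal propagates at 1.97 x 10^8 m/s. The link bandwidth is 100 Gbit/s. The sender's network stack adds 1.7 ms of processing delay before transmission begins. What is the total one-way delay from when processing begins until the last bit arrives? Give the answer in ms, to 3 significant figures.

L = 8000 × 8 = 64000 bits.
Transmission delay = L/R = 64000 / 100000000000 = 0.00064 ms.
Propagation delay = d/s = 5700000 m / 197000000 m/s = 28.934 ms.
Plus processing delay 1.7 ms = 1.7 ms.
Total = 30.6 ms.

30.6 ms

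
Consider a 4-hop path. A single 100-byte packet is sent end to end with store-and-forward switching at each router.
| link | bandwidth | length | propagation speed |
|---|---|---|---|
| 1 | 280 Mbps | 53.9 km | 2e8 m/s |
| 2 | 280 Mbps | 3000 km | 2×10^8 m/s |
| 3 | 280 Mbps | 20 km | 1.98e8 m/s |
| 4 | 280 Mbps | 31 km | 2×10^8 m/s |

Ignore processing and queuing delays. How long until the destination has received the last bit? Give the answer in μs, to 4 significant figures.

L = 100 × 8 = 800 bits.
Transmission delay per hop = L/R = 800/280000000 = 2.85714 μs; 4 hops → 11.4286 μs.
Propagation delays (d/s per hop): 269.5, 15000, 101.01, 155 μs; sum = 15525.5 μs.
End-to-end = 15540 μs.

15540 μs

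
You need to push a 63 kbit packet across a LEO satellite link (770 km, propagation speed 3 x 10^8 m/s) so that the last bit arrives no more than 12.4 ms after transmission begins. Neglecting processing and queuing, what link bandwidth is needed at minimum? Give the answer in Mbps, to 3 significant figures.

6.41 Mbps

Propagation delay = 770000 / 300000000 = 2.56667 ms.
Transmission budget = 12.4 − 2.56667 = 9.83333 ms.
R ≥ L / t_tx = 63000 bits / 0.00983333 s = 6.41 Mbps.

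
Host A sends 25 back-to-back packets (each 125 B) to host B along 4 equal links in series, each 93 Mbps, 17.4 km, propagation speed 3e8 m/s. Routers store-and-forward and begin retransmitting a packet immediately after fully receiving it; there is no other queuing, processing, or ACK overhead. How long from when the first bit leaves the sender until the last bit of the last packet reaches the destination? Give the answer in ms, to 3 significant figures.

Per-hop transmission t_tx = L/R = 1000/93000000 = 0.0107527 ms.
Per-hop propagation t_prop = 17400/300000000 = 0.058 ms.
Pipeline fill: first packet needs 4·t_tx to clear all hops; remaining 24 packets each add one t_tx.
Total = (4+25-1)·t_tx + 4·t_prop = 28·0.0107527 + 4·0.058 = 0.533 ms.

0.533 ms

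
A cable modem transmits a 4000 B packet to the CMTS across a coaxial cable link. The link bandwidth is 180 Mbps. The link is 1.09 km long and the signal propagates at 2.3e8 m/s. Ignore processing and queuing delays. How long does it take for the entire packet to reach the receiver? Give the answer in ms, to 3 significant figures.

0.183 ms

L = 4000 × 8 = 32000 bits.
Transmission delay = L/R = 32000 / 180000000 = 0.177778 ms.
Propagation delay = d/s = 1090 m / 2.3e+08 m/s = 0.00473913 ms.
Total = 0.183 ms.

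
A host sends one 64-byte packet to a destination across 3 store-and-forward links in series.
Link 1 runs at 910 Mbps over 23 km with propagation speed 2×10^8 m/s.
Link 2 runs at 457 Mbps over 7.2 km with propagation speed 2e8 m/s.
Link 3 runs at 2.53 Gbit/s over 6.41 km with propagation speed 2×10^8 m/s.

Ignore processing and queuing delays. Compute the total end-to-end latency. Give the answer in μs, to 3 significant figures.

L = 64 × 8 = 512 bits.
Transmission delays (L/R per hop): 0.562637, 1.12035, 0.202372 μs; sum = 1.88536 μs.
Propagation delays (d/s per hop): 115, 36, 32.05 μs; sum = 183.05 μs.
End-to-end = 185 μs.

185 μs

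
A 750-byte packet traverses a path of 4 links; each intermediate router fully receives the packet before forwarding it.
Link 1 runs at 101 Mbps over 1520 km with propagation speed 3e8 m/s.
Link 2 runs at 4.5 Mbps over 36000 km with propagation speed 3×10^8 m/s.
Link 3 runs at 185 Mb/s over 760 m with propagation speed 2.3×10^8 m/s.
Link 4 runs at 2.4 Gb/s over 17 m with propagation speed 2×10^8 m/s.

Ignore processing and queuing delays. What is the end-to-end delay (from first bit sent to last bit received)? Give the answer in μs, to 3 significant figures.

L = 750 × 8 = 6000 bits.
Transmission delays (L/R per hop): 59.4059, 1333.33, 32.4324, 2.5 μs; sum = 1427.67 μs.
Propagation delays (d/s per hop): 5066.67, 120000, 3.30435, 0.085 μs; sum = 125070 μs.
End-to-end = 126000 μs.

126000 μs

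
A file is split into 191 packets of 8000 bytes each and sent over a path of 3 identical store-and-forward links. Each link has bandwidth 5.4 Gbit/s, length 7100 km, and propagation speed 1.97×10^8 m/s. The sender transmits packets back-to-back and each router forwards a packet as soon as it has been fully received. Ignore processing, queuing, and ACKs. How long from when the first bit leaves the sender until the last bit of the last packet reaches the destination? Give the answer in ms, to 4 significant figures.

110.4 ms

Per-hop transmission t_tx = L/R = 64000/5400000000 = 0.0118519 ms.
Per-hop propagation t_prop = 7100000/197000000 = 36.0406 ms.
Pipeline fill: first packet needs 3·t_tx to clear all hops; remaining 190 packets each add one t_tx.
Total = (3+191-1)·t_tx + 3·t_prop = 193·0.0118519 + 3·36.0406 = 110.4 ms.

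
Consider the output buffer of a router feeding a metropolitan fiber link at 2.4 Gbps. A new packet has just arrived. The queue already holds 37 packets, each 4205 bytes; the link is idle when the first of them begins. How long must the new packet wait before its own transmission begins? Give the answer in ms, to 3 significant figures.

0.519 ms

Each queued packet: L/R = 33640/2400000000 = 0.0140167 ms.
37 queued → 0.518617 ms.
Queuing delay = 0.519 ms.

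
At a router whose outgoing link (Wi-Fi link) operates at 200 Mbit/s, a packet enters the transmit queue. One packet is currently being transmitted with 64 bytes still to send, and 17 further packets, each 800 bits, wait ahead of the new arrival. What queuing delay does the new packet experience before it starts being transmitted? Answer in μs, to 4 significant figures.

Each queued packet: L/R = 800/200000000 = 4 μs.
17 queued → 68 μs.
Plus remaining 512 bits of current packet: 2.56 μs.
Queuing delay = 70.56 μs.

70.56 μs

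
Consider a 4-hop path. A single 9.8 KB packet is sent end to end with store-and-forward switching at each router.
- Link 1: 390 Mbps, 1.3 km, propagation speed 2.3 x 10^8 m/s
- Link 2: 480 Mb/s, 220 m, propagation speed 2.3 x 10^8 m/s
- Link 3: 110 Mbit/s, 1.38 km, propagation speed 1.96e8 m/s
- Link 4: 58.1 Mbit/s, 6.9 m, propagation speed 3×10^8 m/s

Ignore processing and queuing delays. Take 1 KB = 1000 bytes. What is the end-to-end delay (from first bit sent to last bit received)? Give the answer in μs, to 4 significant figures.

L = 78400 bits.
Transmission delays (L/R per hop): 201.026, 163.333, 712.727, 1349.4 μs; sum = 2426.48 μs.
Propagation delays (d/s per hop): 5.65217, 0.956522, 7.04082, 0.023 μs; sum = 13.6725 μs.
End-to-end = 2440 μs.

2440 μs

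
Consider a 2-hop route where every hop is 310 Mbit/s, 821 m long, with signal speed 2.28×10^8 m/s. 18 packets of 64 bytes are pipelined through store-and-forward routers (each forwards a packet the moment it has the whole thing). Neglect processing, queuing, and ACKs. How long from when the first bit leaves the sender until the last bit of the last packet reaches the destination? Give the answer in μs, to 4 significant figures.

Per-hop transmission t_tx = L/R = 512/310000000 = 1.65161 μs.
Per-hop propagation t_prop = 821/2.28e+08 = 3.60088 μs.
Pipeline fill: first packet needs 2·t_tx to clear all hops; remaining 17 packets each add one t_tx.
Total = (2+18-1)·t_tx + 2·t_prop = 19·1.65161 + 2·3.60088 = 38.58 μs.

38.58 μs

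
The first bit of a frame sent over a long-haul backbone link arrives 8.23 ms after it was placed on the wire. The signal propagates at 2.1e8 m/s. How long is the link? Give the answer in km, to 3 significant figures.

1730 km

d = s × t_prop = 210000000 × 0.00823 = 1730 km.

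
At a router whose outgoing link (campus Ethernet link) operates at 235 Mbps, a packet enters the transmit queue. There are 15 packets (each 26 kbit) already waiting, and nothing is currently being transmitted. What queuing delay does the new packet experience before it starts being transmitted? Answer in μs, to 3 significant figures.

Each queued packet: L/R = 26000/235000000 = 110.638 μs.
15 queued → 1659.57 μs.
Queuing delay = 1660 μs.

1660 μs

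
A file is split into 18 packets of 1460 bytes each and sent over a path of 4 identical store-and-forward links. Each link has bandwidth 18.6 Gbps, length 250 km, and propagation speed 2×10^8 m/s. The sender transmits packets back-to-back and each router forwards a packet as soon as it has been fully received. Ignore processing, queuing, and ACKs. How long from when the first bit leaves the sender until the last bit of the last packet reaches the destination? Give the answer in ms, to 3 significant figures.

5.01 ms

Per-hop transmission t_tx = L/R = 11680/18600000000 = 0.000627957 ms.
Per-hop propagation t_prop = 250000/200000000 = 1.25 ms.
Pipeline fill: first packet needs 4·t_tx to clear all hops; remaining 17 packets each add one t_tx.
Total = (4+18-1)·t_tx + 4·t_prop = 21·0.000627957 + 4·1.25 = 5.01 ms.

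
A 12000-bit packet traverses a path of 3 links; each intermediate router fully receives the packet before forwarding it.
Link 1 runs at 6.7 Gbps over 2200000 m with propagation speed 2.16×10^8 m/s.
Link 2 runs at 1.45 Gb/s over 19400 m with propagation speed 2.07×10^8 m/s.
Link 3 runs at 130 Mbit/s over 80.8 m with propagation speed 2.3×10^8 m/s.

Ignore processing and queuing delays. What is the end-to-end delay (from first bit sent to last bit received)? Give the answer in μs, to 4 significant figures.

10380 μs

Transmission delays (L/R per hop): 1.79104, 8.27586, 92.3077 μs; sum = 102.375 μs.
Propagation delays (d/s per hop): 10185.2, 93.7198, 0.351304 μs; sum = 10279.3 μs.
End-to-end = 10380 μs.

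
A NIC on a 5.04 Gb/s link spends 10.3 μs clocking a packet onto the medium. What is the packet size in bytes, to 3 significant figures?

6490 bytes

L = R × t_tx = 5040000000 b/s × 1.03e-05 s = 51912 bits.
In bytes: 51912 / 8 = 6490 bytes.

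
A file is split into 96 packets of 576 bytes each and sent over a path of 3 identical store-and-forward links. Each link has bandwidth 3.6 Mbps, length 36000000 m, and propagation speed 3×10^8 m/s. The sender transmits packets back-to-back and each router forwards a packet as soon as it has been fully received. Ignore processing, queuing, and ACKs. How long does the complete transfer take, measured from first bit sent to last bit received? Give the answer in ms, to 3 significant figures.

Per-hop transmission t_tx = L/R = 4608/3600000 = 1.28 ms.
Per-hop propagation t_prop = 36000000/300000000 = 120 ms.
Pipeline fill: first packet needs 3·t_tx to clear all hops; remaining 95 packets each add one t_tx.
Total = (3+96-1)·t_tx + 3·t_prop = 98·1.28 + 3·120 = 485 ms.

485 ms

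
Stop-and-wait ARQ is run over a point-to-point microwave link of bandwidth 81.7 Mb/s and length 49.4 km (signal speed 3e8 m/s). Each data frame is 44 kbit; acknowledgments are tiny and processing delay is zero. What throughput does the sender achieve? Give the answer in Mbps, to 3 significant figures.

t_tx = L/R = 44000/81700000 = 0.000538556 s.
t_prop = 49400/300000000 = 0.000164667 s; RTT = 0.000329333 s.
Cycle = t_tx + RTT = 0.000867889 s.
Throughput = L / cycle = 44000 / 0.000867889 = 50.7 Mbps.

50.7 Mbps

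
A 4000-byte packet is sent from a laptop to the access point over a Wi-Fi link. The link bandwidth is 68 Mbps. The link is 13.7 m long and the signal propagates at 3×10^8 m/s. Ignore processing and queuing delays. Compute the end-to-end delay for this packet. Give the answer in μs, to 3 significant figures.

471 μs

L = 4000 × 8 = 32000 bits.
Transmission delay = L/R = 32000 / 68000000 = 470.588 μs.
Propagation delay = d/s = 13.7 m / 300000000 m/s = 0.0456667 μs.
Total = 471 μs.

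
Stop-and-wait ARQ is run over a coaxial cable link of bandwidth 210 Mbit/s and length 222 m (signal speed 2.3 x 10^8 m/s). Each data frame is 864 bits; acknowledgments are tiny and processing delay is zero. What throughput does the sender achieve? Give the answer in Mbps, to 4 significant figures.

142.9 Mbps

t_tx = L/R = 864/210000000 = 4.11429e-06 s.
t_prop = 222/2.3e+08 = 9.65217e-07 s; RTT = 1.93043e-06 s.
Cycle = t_tx + RTT = 6.04472e-06 s.
Throughput = L / cycle = 864 / 6.04472e-06 = 142.9 Mbps.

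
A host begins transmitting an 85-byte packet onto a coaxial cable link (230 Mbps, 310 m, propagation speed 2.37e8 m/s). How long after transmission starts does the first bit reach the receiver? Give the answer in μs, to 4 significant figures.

First bit experiences only propagation delay: d/s = 310/237000000 = 1.308 μs.

1.308 μs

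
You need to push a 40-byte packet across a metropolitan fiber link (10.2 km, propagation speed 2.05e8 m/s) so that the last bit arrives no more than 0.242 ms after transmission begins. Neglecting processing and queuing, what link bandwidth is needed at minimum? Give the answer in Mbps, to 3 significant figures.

L = 320 bits.
Propagation delay = 10200 / 2.05e+08 = 0.0497561 ms.
Transmission budget = 0.242 − 0.0497561 = 0.192244 ms.
R ≥ L / t_tx = 320 bits / 0.000192244 s = 1.66 Mbps.

1.66 Mbps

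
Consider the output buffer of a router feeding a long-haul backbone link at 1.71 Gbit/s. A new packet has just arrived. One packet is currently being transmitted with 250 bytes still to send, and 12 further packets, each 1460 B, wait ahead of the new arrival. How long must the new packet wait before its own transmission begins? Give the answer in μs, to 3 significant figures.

83.1 μs

Each queued packet: L/R = 11680/1710000000 = 6.83041 μs.
12 queued → 81.9649 μs.
Plus remaining 2000 bits of current packet: 1.16959 μs.
Queuing delay = 83.1 μs.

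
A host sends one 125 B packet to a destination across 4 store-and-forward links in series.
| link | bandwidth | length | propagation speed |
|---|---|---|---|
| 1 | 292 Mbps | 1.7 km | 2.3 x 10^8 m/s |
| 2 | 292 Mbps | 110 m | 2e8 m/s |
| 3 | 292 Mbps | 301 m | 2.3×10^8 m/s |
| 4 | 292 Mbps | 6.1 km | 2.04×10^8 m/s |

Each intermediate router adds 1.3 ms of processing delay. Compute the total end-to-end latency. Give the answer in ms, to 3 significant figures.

3.95 ms

L = 125 × 8 = 1000 bits.
Transmission delay per hop = L/R = 1000/292000000 = 0.00342466 ms; 4 hops → 0.0136986 ms.
Propagation delays (d/s per hop): 0.0073913, 0.00055, 0.0013087, 0.029902 ms; sum = 0.039152 ms.
Processing at 3 router(s): 3 × 1.3 ms = 3.9 ms.
End-to-end = 3.95 ms.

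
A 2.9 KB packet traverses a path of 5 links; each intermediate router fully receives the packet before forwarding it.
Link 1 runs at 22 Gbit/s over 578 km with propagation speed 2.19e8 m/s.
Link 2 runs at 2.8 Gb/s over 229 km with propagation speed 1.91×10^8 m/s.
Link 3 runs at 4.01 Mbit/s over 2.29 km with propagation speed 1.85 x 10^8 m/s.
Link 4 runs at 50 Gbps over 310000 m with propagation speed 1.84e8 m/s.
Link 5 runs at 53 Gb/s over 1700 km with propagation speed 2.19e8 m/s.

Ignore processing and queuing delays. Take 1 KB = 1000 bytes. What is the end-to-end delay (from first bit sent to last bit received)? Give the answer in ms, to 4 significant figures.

L = 23200 bits.
Transmission delays (L/R per hop): 0.00105455, 0.00828571, 5.78554, 0.000464, 0.000437736 ms; sum = 5.79578 ms.
Propagation delays (d/s per hop): 2.63927, 1.19895, 0.0123784, 1.68478, 7.76256 ms; sum = 13.2979 ms.
End-to-end = 19.09 ms.

19.09 ms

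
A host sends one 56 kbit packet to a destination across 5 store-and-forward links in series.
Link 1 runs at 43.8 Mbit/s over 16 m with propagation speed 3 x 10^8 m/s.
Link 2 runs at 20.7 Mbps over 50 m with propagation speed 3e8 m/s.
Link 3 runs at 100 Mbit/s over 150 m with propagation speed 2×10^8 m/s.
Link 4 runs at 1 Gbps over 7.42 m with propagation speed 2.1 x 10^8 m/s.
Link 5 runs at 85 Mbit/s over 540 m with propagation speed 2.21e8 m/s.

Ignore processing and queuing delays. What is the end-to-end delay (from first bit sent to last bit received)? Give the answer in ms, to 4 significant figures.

5.262 ms

L = 56000 bits.
Transmission delays (L/R per hop): 1.27854, 2.70531, 0.56, 0.056, 0.658824 ms; sum = 5.25868 ms.
Propagation delays (d/s per hop): 5.33333e-05, 0.000166667, 0.00075, 3.53333e-05, 0.00244344 ms; sum = 0.00344877 ms.
End-to-end = 5.262 ms.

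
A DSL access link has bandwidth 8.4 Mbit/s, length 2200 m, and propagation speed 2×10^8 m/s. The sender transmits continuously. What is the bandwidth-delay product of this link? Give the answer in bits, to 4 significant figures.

92.40 bits

Propagation delay = 2200 / 200000000 = 1.1e-05 s.
BDP = R × t_prop = 8400000 × 1.1e-05 = 92.4 bits.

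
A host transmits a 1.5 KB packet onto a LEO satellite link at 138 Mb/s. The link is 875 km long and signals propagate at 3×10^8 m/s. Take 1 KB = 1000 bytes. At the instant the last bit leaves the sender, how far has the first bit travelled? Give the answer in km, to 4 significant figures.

t_tx = L/R = 12000/138000000 = 8.69565e-05 s.
Distance = s × t_tx = 300000000 × 8.69565e-05 = 26.09 km.

26.09 km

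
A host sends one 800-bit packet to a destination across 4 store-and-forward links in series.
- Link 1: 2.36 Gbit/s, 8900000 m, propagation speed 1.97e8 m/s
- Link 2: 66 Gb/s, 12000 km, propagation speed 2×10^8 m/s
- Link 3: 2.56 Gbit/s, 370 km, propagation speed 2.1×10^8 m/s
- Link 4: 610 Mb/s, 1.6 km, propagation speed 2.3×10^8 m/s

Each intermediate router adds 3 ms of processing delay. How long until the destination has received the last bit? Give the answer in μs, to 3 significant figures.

Transmission delays (L/R per hop): 0.338983, 0.0121212, 0.3125, 1.31148 μs; sum = 1.97508 μs.
Propagation delays (d/s per hop): 45177.7, 60000, 1761.9, 6.95652 μs; sum = 106947 μs.
Processing at 3 router(s): 3 × 3 ms = 9000 μs.
End-to-end = 116000 μs.

116000 μs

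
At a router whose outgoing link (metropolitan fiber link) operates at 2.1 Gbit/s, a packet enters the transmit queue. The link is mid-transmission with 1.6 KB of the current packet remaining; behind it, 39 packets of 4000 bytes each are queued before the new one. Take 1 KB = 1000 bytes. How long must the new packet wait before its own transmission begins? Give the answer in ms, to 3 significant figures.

0.600 ms

Each queued packet: L/R = 32000/2100000000 = 0.0152381 ms.
39 queued → 0.594286 ms.
Plus remaining 12800 bits of current packet: 0.00609524 ms.
Queuing delay = 0.600 ms.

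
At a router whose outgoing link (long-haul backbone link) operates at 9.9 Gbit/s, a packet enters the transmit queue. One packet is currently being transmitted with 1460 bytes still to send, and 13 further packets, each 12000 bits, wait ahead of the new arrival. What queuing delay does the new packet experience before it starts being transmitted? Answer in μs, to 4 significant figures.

Each queued packet: L/R = 12000/9900000000 = 1.21212 μs.
13 queued → 15.7576 μs.
Plus remaining 11680 bits of current packet: 1.1798 μs.
Queuing delay = 16.94 μs.

16.94 μs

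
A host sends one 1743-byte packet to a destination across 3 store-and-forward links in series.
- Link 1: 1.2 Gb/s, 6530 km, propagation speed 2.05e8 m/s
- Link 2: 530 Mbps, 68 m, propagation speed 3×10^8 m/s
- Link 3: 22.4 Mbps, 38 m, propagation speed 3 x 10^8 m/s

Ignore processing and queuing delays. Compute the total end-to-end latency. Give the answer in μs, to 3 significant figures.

L = 1743 × 8 = 13944 bits.
Transmission delays (L/R per hop): 11.62, 26.3094, 622.5 μs; sum = 660.429 μs.
Propagation delays (d/s per hop): 31853.7, 0.226667, 0.126667 μs; sum = 31854 μs.
End-to-end = 32500 μs.

32500 μs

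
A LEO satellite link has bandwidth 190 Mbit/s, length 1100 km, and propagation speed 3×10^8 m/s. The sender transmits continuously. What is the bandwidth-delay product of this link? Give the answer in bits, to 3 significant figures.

697000 bits

Propagation delay = 1100000 / 300000000 = 0.00366667 s.
BDP = R × t_prop = 190000000 × 0.00366667 = 696667 bits.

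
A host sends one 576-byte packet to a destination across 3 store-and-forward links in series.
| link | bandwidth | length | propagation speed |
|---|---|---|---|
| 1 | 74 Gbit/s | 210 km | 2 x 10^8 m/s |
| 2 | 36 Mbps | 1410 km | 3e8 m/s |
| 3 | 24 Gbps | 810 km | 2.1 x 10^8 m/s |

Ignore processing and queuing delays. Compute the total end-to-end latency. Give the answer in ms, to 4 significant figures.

L = 576 × 8 = 4608 bits.
Transmission delays (L/R per hop): 6.22703e-05, 0.128, 0.000192 ms; sum = 0.128254 ms.
Propagation delays (d/s per hop): 1.05, 4.7, 3.85714 ms; sum = 9.60714 ms.
End-to-end = 9.735 ms.

9.735 ms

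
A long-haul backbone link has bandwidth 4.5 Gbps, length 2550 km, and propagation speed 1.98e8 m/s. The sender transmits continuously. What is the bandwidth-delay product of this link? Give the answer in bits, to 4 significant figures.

57950000 bits

Propagation delay = 2550000 / 198000000 = 0.0128788 s.
BDP = R × t_prop = 4500000000 × 0.0128788 = 57954500 bits.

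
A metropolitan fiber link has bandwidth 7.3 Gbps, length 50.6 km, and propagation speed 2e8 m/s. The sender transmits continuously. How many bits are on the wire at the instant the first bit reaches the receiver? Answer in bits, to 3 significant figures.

Propagation delay = 50600 / 200000000 = 0.000253 s.
BDP = R × t_prop = 7300000000 × 0.000253 = 1846900 bits.

1850000 bits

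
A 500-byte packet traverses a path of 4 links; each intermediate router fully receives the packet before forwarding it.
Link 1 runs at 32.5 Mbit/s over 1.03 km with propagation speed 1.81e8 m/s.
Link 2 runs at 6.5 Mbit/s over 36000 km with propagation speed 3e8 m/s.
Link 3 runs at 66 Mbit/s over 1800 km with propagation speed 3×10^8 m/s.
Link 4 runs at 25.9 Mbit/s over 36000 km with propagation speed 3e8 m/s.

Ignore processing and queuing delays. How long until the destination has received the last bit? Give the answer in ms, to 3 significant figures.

247 ms

L = 500 × 8 = 4000 bits.
Transmission delays (L/R per hop): 0.123077, 0.615385, 0.0606061, 0.15444 ms; sum = 0.953508 ms.
Propagation delays (d/s per hop): 0.00569061, 120, 6, 120 ms; sum = 246.006 ms.
End-to-end = 247 ms.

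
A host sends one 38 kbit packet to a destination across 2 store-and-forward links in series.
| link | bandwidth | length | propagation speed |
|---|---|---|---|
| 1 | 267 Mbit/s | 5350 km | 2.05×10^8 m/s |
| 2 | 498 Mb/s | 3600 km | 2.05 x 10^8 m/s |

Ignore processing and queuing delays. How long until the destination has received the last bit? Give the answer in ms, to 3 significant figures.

L = 38000 bits.
Transmission delays (L/R per hop): 0.142322, 0.0763052 ms; sum = 0.218627 ms.
Propagation delays (d/s per hop): 26.0976, 17.561 ms; sum = 43.6585 ms.
End-to-end = 43.9 ms.

43.9 ms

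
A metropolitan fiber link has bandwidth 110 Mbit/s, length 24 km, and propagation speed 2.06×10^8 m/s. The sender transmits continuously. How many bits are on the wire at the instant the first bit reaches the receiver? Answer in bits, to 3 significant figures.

Propagation delay = 24000 / 206000000 = 0.000116505 s.
BDP = R × t_prop = 110000000 × 0.000116505 = 12815.5 bits.

12800 bits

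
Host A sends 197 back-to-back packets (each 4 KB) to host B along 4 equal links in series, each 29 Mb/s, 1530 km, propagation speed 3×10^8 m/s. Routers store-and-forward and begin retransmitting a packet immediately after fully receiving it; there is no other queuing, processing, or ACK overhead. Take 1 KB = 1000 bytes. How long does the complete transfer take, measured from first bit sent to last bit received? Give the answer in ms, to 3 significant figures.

241 ms

Per-hop transmission t_tx = L/R = 32000/29000000 = 1.10345 ms.
Per-hop propagation t_prop = 1530000/300000000 = 5.1 ms.
Pipeline fill: first packet needs 4·t_tx to clear all hops; remaining 196 packets each add one t_tx.
Total = (4+197-1)·t_tx + 4·t_prop = 200·1.10345 + 4·5.1 = 241 ms.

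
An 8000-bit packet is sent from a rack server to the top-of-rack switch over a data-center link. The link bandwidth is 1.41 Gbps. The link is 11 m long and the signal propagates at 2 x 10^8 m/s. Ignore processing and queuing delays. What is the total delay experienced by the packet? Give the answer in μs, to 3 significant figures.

5.73 μs

Transmission delay = L/R = 8000 / 1410000000 = 5.67376 μs.
Propagation delay = d/s = 11 m / 200000000 m/s = 0.055 μs.
Total = 5.73 μs.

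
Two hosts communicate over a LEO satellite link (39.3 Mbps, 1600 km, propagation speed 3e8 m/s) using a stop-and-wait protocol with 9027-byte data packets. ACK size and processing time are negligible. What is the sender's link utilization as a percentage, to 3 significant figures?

14.7 %

t_tx = L/R = 72216/39300000 = 0.00183756 s.
t_prop = 1600000/300000000 = 0.00533333 s; RTT = 0.0106667 s.
Cycle = t_tx + RTT = 0.0125042 s.
Utilization = t_tx / cycle = 0.00183756/0.0125042 = 14.7 %.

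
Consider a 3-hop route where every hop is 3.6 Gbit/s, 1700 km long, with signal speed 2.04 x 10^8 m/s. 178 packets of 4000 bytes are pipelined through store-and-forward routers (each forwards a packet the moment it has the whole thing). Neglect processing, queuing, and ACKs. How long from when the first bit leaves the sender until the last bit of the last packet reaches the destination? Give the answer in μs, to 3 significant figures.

Per-hop transmission t_tx = L/R = 32000/3600000000 = 8.88889 μs.
Per-hop propagation t_prop = 1700000/204000000 = 8333.33 μs.
Pipeline fill: first packet needs 3·t_tx to clear all hops; remaining 177 packets each add one t_tx.
Total = (3+178-1)·t_tx + 3·t_prop = 180·8.88889 + 3·8333.33 = 26600 μs.

26600 μs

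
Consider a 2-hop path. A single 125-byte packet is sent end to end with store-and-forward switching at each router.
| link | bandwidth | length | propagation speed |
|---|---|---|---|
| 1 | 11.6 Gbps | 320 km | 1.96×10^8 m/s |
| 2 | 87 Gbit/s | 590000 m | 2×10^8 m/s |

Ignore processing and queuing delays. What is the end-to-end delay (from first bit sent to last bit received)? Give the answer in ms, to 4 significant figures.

L = 125 × 8 = 1000 bits.
Transmission delays (L/R per hop): 8.62069e-05, 1.14943e-05 ms; sum = 9.77011e-05 ms.
Propagation delays (d/s per hop): 1.63265, 2.95 ms; sum = 4.58265 ms.
End-to-end = 4.583 ms.

4.583 ms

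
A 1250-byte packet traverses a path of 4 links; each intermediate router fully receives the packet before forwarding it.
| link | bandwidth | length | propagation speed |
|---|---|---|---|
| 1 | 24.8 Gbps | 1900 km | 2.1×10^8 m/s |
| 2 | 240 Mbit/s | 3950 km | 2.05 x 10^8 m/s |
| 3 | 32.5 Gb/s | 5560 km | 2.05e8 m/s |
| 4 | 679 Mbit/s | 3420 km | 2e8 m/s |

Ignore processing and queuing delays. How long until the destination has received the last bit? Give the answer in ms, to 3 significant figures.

L = 1250 × 8 = 10000 bits.
Transmission delays (L/R per hop): 0.000403226, 0.0416667, 0.000307692, 0.0147275 ms; sum = 0.0571051 ms.
Propagation delays (d/s per hop): 9.04762, 19.2683, 27.122, 17.1 ms; sum = 72.5379 ms.
End-to-end = 72.6 ms.

72.6 ms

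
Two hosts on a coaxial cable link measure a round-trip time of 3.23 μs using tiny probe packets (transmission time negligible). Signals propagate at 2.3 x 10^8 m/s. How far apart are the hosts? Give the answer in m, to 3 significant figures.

One-way propagation = RTT/2 = 1.615 μs.
d = s × t = 2.3e+08 × 1.615e-06 = 371 m.

371 m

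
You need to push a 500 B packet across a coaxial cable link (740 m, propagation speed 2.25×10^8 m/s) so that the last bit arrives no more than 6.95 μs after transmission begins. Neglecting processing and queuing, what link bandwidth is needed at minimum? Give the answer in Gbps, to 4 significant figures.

L = 4000 bits.
Propagation delay = 740 / 225000000 = 3.28889 μs.
Transmission budget = 6.95 − 3.28889 = 3.66111 μs.
R ≥ L / t_tx = 4000 bits / 3.66111e-06 s = 1.093 Gbps.

1.093 Gbps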